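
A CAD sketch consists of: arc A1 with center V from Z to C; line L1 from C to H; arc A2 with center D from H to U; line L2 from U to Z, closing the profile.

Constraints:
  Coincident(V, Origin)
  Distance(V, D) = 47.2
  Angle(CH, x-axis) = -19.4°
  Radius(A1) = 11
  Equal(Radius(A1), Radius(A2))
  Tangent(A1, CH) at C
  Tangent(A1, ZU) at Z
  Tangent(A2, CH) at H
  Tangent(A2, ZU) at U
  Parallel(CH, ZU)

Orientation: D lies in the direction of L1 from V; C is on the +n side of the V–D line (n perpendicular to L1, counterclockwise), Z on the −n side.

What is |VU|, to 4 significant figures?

48.46

The slot axis is L1's direction at -19.4°, so u = (cos -19.4°, sin -19.4°) = (0.9432, -0.3322) and n = (−sin -19.4°, cos -19.4°) = (0.3322, 0.9432). V is at the origin and D lies 47.2 along u from V, so D = 47.2·u = (44.52, -15.68). Tangency of A1 to both parallel lines with radius 11.0 puts C and Z at V ± 11.0·n: C = (3.654, 10.38), Z = (-3.654, -10.38). Equal radii place H and U the same way about D: H = D + 11.0·n = (48.17, -5.303), U = D − 11.0·n = (40.87, -26.05). Then |VU| = |U − V| = 48.46.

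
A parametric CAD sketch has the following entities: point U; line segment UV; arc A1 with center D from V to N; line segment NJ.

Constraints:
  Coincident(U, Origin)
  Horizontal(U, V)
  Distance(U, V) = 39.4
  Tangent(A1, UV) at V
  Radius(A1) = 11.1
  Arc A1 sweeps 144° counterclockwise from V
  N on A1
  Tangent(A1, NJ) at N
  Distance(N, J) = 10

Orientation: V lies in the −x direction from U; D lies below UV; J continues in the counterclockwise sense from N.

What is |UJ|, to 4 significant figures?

45.88

On A1, V sits at bearing 90° from D; a 144° counterclockwise sweep puts N at bearing 234°, so N = D + 11.1·(cos 234°, sin 234°) = (-45.92, -20.08). The tangent condition forces DN to be normal to NJ, so NJ runs along (−sin 234°, cos 234°); with |NJ| = 10.0, J = (-37.83, -25.96). Then |UJ| = |J − U| = 45.88.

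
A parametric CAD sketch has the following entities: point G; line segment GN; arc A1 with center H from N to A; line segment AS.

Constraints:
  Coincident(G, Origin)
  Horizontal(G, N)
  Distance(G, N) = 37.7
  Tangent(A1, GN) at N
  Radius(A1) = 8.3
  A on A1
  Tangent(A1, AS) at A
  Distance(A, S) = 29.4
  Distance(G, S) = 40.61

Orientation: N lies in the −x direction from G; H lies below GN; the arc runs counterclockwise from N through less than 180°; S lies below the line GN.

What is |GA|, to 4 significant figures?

45.66

Checks: ∠(HN, NG) = 90.00° ✓; |HN| = 8.300 ✓; |HA| = 8.300 ✓; ∠(HA, AS) = 90.00° ✓; |AS| = 29.40 ✓; |GS| = 40.61 ✓.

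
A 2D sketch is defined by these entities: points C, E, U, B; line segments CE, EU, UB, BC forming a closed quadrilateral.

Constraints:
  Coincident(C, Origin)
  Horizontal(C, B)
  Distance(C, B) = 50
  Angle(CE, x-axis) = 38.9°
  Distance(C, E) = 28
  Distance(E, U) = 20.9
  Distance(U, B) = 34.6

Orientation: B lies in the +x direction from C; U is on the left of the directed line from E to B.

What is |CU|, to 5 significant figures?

48.858

C is at the origin; CB is horizontal with |CB| = 50.0 and B in +x, so B = (50.0, 0). CE runs at 38.9° with |CE| = 28.0, so E = (21.791, 17.583). U is determined by |EU| = 20.9 and |UB| = 34.6 together: it lies at the intersection of circle(E, 20.9) and circle(B, 34.6). With |EB| = 33.240, the foot of the radical line on EB is 5.1830 from E and the perpendicular offset is √(20.9² − 5.1830²) = 20.247. Taking the left-of-EB solution: U = (36.899, 32.024).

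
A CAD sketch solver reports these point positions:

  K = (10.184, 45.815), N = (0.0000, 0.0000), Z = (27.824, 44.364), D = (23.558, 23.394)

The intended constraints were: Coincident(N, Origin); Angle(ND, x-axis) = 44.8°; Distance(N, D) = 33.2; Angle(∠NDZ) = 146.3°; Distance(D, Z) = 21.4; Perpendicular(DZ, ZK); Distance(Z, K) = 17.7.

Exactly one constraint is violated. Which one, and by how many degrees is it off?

Perpendicular(DZ, ZK) — off by 6.80°.

N = (0.00, 0.00) ✓; ND at 44.80° ✓; |ND| = 33.20 ✓; ∠NDZ = 146.3° ✓; |DZ| = 21.40 ✓; ∠(DZ, ZK) = 96.80° ✗; |ZK| = 17.70 ✓.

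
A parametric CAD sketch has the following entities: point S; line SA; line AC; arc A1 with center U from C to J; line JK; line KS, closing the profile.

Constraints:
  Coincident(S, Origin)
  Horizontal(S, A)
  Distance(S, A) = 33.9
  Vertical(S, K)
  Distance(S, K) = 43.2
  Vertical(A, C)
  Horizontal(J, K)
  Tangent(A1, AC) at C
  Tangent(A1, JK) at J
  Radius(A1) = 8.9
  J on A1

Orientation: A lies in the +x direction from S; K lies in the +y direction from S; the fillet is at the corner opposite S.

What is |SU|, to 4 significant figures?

42.44

S is at the origin; SA is horizontal with |SA| = 33.9 and A on the +x side, so A = (33.90, 0.000). S and K share the same x with |SK| = 43.2 and K on the +y side, so K = (0.000, 43.20). The virtual corner opposite S is at (33.90, 43.20). The tangent condition forces UC to be normal to AC and A1 meets JK tangentially, so UJ is at right angles to JK, with radius 8.9, so the center U sits 8.9 in from both sides at U = (25.00, 34.30). Then |SU| = |U − S| = 42.44.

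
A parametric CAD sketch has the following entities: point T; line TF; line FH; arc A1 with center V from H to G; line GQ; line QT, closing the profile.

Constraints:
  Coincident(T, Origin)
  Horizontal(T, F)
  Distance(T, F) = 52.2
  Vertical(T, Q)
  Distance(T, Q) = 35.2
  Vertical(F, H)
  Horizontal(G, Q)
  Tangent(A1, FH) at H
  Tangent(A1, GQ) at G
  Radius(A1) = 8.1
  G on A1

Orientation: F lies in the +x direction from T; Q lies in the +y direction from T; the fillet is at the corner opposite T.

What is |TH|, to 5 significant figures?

58.815

T is at the origin; TF is horizontal with |TF| = 52.2 and F on the +x side, so F = (52.200, 0.0000). T and Q share the same x with |TQ| = 35.2 and Q on the +y side, so Q = (0.0000, 35.200). The virtual corner opposite T is at (52.200, 35.200). Tangency of A1 to FH means the radius VH is perpendicular to FH and the tangent condition forces VG to be normal to GQ, with radius 8.1, so the center V sits 8.1 in from both sides at V = (44.100, 27.100). That places the tangent points at H = (52.200, 27.100) on FH and G = (44.100, 35.200) on GQ. Then |TH| = |H − T| = 58.815.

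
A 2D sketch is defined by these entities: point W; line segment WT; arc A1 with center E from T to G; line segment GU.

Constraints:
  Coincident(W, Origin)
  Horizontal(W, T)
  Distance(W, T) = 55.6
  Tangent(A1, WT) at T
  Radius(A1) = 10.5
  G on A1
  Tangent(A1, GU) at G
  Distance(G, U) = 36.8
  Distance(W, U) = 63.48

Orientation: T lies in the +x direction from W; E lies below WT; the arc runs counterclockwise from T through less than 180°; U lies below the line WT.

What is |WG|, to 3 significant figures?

46.2

W is at the origin; W and T share the same y with |WT| = 55.6 and T on the +x side, so T = (55.6, 0.00). Tangency of A1 to WT means the radius ET is perpendicular to WT, so E = T + (0, -10.5) = (55.6, -10.5). Since EG ⟂ GU (tangency), |EU| = √(10.5² + 36.8²) = 38.3 regardless of where G sits on A1. So U lies on both circle(W, 63.48) and circle(E, 38.3); the below-WT intersection is U = (43.0, -46.7). G is the foot of the tangent from U: G = (45.1, -9.91).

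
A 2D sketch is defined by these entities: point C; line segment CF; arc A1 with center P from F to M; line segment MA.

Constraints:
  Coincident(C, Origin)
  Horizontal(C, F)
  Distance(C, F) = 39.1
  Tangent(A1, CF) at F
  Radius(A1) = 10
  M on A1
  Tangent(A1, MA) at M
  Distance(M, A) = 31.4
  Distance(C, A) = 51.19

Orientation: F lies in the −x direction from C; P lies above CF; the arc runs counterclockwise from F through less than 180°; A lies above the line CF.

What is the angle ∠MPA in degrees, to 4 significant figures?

72.33°

C is at the origin; C and F share the same y with |CF| = 39.1 and F on the −x side, so F = (-39.10, 0.000). Since A1 is tangent to CF there, PF ⟂ CF, so P = F + (0, 10) = (-39.10, 10.00). Since PM ⟂ MA (tangency), |PA| = √(10.0² + 31.4²) = 32.95 regardless of where M sits on A1. So A lies on both circle(C, 51.19) and circle(P, 32.95); the above-CF intersection is A = (-29.81, 41.62). M is the foot of the tangent from A: M = (-29.10, 10.22).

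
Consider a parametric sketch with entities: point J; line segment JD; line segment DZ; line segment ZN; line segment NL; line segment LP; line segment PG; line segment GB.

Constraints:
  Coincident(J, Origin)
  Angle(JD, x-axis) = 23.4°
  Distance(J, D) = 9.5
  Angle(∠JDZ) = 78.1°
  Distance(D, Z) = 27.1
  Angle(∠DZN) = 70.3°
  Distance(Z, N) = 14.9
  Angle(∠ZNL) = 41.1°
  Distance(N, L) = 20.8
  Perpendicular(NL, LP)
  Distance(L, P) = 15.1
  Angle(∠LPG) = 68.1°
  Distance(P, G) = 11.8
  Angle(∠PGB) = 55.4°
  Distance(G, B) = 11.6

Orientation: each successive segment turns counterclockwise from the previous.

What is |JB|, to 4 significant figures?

22.68

J is at the origin; JD runs at 23.4° with length 9.5, so D = (8.719, 3.773). ∠JDZ = 78.1° gives DZ at 125.3° from the x-axis; with |DZ| = 27.1, Z = (-6.941, 25.89). ∠DZN = 70.3° gives ZN at -125.0° from the x-axis; with |ZN| = 14.9, N = (-15.49, 13.68). ∠ZNL = 41.1° gives NL at 13.90° from the x-axis; with |NL| = 20.8, L = (4.703, 18.68). NL ⟂ LP, so LP runs at 103.9°; with |LP| = 15.1, P = (1.076, 33.34). ∠LPG = 68.1° gives PG at -144.2° from the x-axis; with |PG| = 11.8, G = (-8.495, 26.44). ∠PGB = 55.4° gives GB at -19.60° from the x-axis; with |GB| = 11.6, B = (2.433, 22.55). Then |JB| = |B − J| = 22.68.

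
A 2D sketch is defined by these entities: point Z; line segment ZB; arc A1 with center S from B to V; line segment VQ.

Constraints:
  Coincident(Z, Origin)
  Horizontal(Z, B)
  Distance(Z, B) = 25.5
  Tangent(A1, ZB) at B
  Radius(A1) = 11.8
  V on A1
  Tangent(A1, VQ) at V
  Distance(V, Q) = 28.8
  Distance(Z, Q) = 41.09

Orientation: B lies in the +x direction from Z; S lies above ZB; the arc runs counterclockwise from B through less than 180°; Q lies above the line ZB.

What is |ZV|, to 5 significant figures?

39.138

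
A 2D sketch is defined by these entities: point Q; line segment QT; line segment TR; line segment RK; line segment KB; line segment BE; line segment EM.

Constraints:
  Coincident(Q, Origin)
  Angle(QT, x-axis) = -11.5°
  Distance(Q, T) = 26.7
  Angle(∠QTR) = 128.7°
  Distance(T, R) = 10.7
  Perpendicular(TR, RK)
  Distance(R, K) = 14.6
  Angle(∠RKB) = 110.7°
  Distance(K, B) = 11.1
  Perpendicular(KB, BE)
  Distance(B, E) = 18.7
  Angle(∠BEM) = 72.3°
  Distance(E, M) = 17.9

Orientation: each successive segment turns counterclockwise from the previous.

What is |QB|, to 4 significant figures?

17.17

Q is at the origin; QT runs at -11.5° with length 26.7, so T = (26.16, -5.323). ∠QTR = 128.7° gives TR at 39.80° from the x-axis; with |TR| = 10.7, R = (34.38, 1.526). TR is perpendicular to RK, so RK runs at 129.8°; with |RK| = 14.6, K = (25.04, 12.74). ∠RKB = 110.7° gives KB at -160.9° from the x-axis; with |KB| = 11.1, B = (14.55, 9.111). Then |QB| = |B − Q| = 17.17.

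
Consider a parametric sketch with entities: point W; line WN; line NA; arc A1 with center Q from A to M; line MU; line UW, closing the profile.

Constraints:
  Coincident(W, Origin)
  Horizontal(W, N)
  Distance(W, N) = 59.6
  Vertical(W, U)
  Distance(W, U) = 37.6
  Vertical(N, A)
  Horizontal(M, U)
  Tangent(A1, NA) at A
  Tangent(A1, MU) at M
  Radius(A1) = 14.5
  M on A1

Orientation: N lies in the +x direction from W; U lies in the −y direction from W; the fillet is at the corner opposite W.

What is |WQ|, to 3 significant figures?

50.7

W and U share the same x with |WU| = 37.6 and U on the −y side, so U = (0.00, -37.6). The virtual corner opposite W is at (59.6, -37.6). Since A1 is tangent to NA there, QA ⟂ NA and A1 meets MU tangentially, so QM is at right angles to MU, with radius 14.5, so the center Q sits 14.5 in from both sides at Q = (45.1, -23.1). Then |WQ| = |Q − W| = 50.7.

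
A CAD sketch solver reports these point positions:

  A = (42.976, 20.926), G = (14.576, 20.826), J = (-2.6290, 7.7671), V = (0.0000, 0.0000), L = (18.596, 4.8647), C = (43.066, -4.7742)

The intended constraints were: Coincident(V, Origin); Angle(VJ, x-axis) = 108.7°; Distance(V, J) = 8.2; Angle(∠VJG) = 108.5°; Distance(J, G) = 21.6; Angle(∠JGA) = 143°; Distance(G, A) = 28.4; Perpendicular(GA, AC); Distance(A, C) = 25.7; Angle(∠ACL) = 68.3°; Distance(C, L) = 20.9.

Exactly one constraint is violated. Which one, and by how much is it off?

Distance(C, L) = 20.9 — off by 5.40.

V = (0.00, 0.00) ✓; VJ at 108.7° ✓; |VJ| = 8.200 ✓; ∠VJG = 108.5° ✓; |JG| = 21.60 ✓; ∠JGA = 143.0° ✓; |GA| = 28.40 ✓; ∠(GA, AC) = 90.00° ✓; |AC| = 25.70 ✓; ∠ACL = 68.30° ✓; |CL| = 26.30 ✗.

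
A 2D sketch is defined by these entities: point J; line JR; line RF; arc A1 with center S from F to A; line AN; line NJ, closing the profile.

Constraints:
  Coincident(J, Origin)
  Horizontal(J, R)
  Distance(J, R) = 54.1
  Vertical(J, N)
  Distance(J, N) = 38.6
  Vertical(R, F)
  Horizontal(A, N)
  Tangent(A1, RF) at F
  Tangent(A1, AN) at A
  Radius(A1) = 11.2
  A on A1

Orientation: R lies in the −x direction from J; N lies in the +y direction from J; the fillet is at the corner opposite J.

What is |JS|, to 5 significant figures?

50.904

J is at the origin; J and R share the same y with |JR| = 54.1 and R on the −x side, so R = (-54.100, 0.0000). JN is vertical with |JN| = 38.6 and N on the +y side, so N = (0.0000, 38.600). The virtual corner opposite J is at (-54.100, 38.600). A1 meets RF tangentially, so SF is at right angles to RF and the tangent condition forces SA to be normal to AN, with radius 11.2, so the center S sits 11.2 in from both sides at S = (-42.900, 27.400). Then |JS| = |S − J| = 50.904.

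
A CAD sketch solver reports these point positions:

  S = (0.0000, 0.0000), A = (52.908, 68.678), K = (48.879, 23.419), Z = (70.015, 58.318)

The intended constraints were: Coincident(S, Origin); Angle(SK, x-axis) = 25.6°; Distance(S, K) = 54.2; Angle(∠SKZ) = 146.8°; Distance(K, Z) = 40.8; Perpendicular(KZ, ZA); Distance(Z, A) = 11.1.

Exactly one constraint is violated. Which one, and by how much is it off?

Distance(Z, A) = 11.1 — off by 8.90.

S = (0.00, 0.00) ✓; SK at 25.60° ✓; |SK| = 54.20 ✓; ∠SKZ = 146.8° ✓; |KZ| = 40.80 ✓; ∠(KZ, ZA) = 90.00° ✓; |ZA| = 20.00 ✗.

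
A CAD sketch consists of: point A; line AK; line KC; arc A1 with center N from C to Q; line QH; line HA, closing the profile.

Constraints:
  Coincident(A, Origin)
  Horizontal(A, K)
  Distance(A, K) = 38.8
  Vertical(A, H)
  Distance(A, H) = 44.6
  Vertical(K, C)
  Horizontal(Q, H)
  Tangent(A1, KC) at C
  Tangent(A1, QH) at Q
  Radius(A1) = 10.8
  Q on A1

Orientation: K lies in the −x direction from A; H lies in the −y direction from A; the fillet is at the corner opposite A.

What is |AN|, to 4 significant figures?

43.89

A is at the origin; AK is horizontal with |AK| = 38.8 and K on the −x side, so K = (-38.80, 0.000). AH is vertical with |AH| = 44.6 and H on the −y side, so H = (0.000, -44.60). The virtual corner opposite A is at (-38.80, -44.60). The tangent condition forces NC to be normal to KC and A1 meets QH tangentially, so NQ is at right angles to QH, with radius 10.8, so the center N sits 10.8 in from both sides at N = (-28.00, -33.80). Then |AN| = |N − A| = 43.89.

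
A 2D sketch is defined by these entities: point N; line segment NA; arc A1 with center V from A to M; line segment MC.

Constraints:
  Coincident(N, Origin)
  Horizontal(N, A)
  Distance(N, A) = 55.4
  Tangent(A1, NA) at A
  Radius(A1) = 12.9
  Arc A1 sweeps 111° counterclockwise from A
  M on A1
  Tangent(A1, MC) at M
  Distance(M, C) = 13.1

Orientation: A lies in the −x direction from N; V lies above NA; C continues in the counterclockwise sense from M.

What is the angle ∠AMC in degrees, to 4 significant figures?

124.5°

On A1, A sits at bearing -90° from V; a 111° counterclockwise sweep puts M at bearing 21°, so M = V + 12.9·(cos 21°, sin 21°) = (-43.36, 17.52). Tangency of A1 to MC means the radius VM is perpendicular to MC, so MC runs along (−sin 21°, cos 21°); with |MC| = 13.1, C = (-48.05, 29.75). Then cos ∠AMC = MA·MC / (|MA||MC|), giving 124.5°.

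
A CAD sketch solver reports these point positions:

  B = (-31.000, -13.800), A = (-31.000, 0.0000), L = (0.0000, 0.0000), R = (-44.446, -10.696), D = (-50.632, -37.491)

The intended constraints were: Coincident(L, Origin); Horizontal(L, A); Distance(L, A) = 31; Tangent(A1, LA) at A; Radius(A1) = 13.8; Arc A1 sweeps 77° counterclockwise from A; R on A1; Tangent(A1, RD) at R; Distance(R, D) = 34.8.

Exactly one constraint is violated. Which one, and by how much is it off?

Distance(R, D) = 34.8 — off by 7.30.

L = (0.00, 0.00) ✓; L.y = 0.00, A.y = 0.00 ✓; |LA| = 31.00 ✓; ∠(BA, AL) = 90.00° ✓; |BA| = 13.80 ✓; bearing(B→R) − bearing(B→A) = 77.00° ✓; |BR| = 13.80 ✓; ∠(BR, RD) = 90.00° ✓; |RD| = 27.50 ✗.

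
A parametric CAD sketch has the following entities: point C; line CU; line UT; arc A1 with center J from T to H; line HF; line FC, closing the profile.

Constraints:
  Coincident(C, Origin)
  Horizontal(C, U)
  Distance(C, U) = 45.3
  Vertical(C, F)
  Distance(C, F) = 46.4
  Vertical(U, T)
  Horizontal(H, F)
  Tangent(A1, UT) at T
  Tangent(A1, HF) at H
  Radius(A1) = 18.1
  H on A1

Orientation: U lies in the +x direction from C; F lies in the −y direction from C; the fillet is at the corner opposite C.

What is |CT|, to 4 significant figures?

53.41

The virtual corner opposite C is at (45.30, -46.40). Since A1 is tangent to UT there, JT ⟂ UT and tangency of A1 to HF means the radius JH is perpendicular to HF, with radius 18.1, so the center J sits 18.1 in from both sides at J = (27.20, -28.30). That places the tangent points at T = (45.30, -28.30) on UT and H = (27.20, -46.40) on HF. Then |CT| = |T − C| = 53.41.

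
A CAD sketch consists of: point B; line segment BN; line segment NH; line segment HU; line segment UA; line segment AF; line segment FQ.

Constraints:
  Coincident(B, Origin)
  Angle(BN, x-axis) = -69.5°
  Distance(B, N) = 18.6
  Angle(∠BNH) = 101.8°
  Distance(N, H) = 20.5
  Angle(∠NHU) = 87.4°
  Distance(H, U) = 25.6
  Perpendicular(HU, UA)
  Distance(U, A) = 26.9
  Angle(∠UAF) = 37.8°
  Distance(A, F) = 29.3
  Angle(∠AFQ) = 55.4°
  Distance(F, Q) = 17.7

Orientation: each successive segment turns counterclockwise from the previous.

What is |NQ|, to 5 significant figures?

30.142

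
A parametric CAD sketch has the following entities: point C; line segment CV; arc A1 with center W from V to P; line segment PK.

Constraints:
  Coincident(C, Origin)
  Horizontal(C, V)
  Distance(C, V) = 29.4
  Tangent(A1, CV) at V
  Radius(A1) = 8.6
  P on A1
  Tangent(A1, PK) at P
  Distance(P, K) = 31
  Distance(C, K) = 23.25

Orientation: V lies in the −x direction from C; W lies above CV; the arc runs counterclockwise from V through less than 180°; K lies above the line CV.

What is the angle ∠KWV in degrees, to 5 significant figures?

117.07°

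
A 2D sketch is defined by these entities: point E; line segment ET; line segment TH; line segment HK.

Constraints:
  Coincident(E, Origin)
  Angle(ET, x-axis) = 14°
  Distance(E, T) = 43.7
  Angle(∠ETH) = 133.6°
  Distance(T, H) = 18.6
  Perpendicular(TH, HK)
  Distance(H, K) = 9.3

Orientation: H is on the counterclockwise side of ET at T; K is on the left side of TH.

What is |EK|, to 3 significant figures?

53.6

E is at the origin; ET runs at 14.0° with length 43.7, so T = 43.7·(cos 14.0°, sin 14.0°) = (42.4, 10.6). ∠ETH = 133.6°, so TH runs at 14.0° + (180° − 133.6°) = 60.4° from the x-axis; with |TH| = 18.6, H = T + 18.6·(cos 60.4°, sin 60.4°) = (51.6, 26.7). The perpendicularity gives HK at right angles to TH; with |HK| = 9.3 on the left of TH, K = H + 9.3·(-0.869, 0.494) = (43.5, 31.3). Then |EK| = |K − E| = 53.6.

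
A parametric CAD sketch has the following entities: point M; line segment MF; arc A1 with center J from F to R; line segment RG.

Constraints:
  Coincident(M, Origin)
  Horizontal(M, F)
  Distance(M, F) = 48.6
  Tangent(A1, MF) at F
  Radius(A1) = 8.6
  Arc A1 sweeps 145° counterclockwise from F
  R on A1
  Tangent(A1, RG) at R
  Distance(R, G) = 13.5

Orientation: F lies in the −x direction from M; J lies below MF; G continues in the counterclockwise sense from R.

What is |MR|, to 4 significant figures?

55.77

M is at the origin; MF is horizontal with |MF| = 48.6 and F on the −x side, so F = (-48.60, 0.000). The tangent condition forces JF to be normal to MF, so J = F + (0, -8.6) = (-48.60, -8.600). On A1, F sits at bearing 90° from J; a 145° counterclockwise sweep puts R at bearing 235°, so R = J + 8.6·(cos 235°, sin 235°) = (-53.53, -15.64). Then |MR| = |R − M| = 55.77.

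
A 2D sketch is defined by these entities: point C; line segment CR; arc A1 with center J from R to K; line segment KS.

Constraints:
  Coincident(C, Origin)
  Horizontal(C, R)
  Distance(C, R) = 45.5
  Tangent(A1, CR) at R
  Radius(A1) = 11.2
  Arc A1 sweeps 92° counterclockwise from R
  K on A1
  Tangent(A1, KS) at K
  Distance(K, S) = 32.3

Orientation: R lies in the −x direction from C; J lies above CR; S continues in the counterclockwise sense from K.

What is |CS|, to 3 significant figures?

56.4

C is at the origin; C and R share the same y with |CR| = 45.5 and R on the −x side, so R = (-45.5, 0.00). Tangency of A1 to CR means the radius JR is perpendicular to CR, so J = R + (0, 11.2) = (-45.5, 11.2). On A1, R sits at bearing -90° from J; a 92° counterclockwise sweep puts K at bearing 2°, so K = J + 11.2·(cos 2°, sin 2°) = (-34.3, 11.6). Since A1 is tangent to KS there, JK ⟂ KS, so KS runs along (−sin 2°, cos 2°); with |KS| = 32.3, S = (-35.4, 43.9). Then |CS| = |S − C| = 56.4.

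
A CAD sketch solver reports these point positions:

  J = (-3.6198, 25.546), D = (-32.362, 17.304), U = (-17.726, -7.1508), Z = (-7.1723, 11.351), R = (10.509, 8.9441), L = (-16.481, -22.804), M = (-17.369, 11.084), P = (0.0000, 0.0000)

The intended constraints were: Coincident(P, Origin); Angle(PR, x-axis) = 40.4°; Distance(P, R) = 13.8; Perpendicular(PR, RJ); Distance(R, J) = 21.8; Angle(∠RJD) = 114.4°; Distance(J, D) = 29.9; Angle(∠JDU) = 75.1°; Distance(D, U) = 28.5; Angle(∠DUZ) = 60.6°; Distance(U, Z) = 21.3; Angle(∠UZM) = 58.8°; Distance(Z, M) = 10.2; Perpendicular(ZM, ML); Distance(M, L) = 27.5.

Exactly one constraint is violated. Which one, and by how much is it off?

Distance(M, L) = 27.5 — off by 6.40.

P = (0.00, 0.00) ✓; PR at 40.40° ✓; |PR| = 13.80 ✓; ∠(PR, RJ) = 90.00° ✓; |RJ| = 21.80 ✓; ∠RJD = 114.4° ✓; |JD| = 29.90 ✓; ∠JDU = 75.10° ✓; |DU| = 28.50 ✓; ∠DUZ = 60.60° ✓; |UZ| = 21.30 ✓; ∠UZM = 58.80° ✓; |ZM| = 10.20 ✓; ∠(ZM, ML) = 90.00° ✓; |ML| = 33.90 ✗.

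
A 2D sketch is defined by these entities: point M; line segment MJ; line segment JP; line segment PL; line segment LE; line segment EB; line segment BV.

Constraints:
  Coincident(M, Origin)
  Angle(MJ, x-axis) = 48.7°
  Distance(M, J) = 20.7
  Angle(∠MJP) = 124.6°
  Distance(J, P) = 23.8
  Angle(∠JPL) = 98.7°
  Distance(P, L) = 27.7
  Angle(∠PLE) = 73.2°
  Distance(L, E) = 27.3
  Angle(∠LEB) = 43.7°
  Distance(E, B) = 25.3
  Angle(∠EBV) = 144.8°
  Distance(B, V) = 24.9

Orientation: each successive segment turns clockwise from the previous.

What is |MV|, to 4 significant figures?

58.79

M is at the origin; MJ runs at 48.7° with length 20.7, so J = (13.66, 15.55). ∠MJP = 124.6° gives JP at -6.700° from the x-axis; with |JP| = 23.8, P = (37.30, 12.77). ∠JPL = 98.7° gives PL at -88.00° from the x-axis; with |PL| = 27.7, L = (38.27, -14.91). ∠PLE = 73.2° gives LE at 165.2° from the x-axis; with |LE| = 27.3, E = (11.87, -7.935). ∠LEB = 43.7° gives EB at 28.90° from the x-axis; with |EB| = 25.3, B = (34.02, 4.292). ∠EBV = 144.8° gives BV at -6.300° from the x-axis; with |BV| = 24.9, V = (58.77, 1.560). Then |MV| = |V − M| = 58.79.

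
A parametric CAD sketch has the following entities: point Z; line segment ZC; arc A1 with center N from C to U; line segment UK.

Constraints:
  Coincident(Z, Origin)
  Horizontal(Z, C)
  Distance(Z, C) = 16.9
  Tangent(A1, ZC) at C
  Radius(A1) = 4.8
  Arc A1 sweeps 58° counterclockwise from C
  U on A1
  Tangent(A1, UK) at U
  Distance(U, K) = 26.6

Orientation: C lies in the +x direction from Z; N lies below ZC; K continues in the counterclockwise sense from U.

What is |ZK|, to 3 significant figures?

24.8

On A1, C sits at bearing 90° from N; a 58° counterclockwise sweep puts U at bearing 148°, so U = N + 4.8·(cos 148°, sin 148°) = (12.8, -2.26). A1 meets UK tangentially, so NU is at right angles to UK, so UK runs along (−sin 148°, cos 148°); with |UK| = 26.6, K = (-1.27, -24.8). Then |ZK| = |K − Z| = 24.8.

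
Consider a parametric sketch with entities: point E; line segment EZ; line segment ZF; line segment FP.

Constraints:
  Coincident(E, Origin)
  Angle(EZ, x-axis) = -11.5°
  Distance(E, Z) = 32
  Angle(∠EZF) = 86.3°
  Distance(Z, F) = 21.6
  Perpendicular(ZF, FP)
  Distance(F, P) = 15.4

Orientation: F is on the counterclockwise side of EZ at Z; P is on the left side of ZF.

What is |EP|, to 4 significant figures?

25.59

E is at the origin; EZ runs at -11.5° with length 32.0, so Z = 32.0·(cos -11.5°, sin -11.5°) = (31.36, -6.380). ∠EZF = 86.3°, so ZF runs at -11.5° + (180° − 86.3°) = 82.20° from the x-axis; with |ZF| = 21.6, F = Z + 21.6·(cos 82.20°, sin 82.20°) = (34.29, 15.02). ZF ⟂ FP; with |FP| = 15.4 on the left of ZF, P = F + 15.4·(-0.9907, 0.1357) = (19.03, 17.11). Then |EP| = |P − E| = 25.59.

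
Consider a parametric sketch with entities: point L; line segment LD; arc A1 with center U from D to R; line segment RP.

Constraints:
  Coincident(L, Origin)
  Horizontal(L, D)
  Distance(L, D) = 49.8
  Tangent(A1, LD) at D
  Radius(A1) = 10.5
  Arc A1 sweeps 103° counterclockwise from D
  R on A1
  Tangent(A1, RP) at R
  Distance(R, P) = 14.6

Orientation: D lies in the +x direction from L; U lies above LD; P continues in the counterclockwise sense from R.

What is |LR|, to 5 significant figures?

61.393

L is at the origin; L and D share the same y with |LD| = 49.8 and D on the +x side, so D = (49.800, 0.0000). Since A1 is tangent to LD there, UD ⟂ LD, so U = D + (0, 10.5) = (49.800, 10.500). On A1, D sits at bearing -90° from U; a 103° counterclockwise sweep puts R at bearing 13°, so R = U + 10.5·(cos 13°, sin 13°) = (60.031, 12.862). Then |LR| = |R − L| = 61.393.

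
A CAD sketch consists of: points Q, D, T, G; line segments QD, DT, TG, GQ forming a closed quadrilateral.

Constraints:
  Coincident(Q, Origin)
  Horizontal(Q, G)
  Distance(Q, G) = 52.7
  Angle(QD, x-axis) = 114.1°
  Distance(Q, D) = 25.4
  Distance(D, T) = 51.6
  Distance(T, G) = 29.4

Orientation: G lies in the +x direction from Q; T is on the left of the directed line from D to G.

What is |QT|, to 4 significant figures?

49.17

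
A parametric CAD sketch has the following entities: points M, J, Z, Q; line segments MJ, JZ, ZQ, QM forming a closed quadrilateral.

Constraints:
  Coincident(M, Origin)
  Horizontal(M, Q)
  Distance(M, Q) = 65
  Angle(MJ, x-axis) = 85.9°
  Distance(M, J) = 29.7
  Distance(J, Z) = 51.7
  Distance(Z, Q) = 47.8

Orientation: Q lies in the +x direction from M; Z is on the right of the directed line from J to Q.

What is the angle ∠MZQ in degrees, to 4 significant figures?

115.7°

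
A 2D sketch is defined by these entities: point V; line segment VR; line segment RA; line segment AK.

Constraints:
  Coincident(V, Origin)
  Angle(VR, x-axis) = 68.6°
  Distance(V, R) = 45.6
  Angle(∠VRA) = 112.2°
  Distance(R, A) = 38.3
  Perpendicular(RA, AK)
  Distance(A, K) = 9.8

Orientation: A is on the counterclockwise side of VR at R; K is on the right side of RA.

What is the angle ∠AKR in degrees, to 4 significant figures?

75.65°

V is at the origin; VR runs at 68.6° with length 45.6, so R = 45.6·(cos 68.6°, sin 68.6°) = (16.64, 42.46). ∠VRA = 112.2°, so RA runs at 68.6° + (180° − 112.2°) = 136.4° from the x-axis; with |RA| = 38.3, A = R + 38.3·(cos 136.4°, sin 136.4°) = (-11.10, 68.87). The perpendicularity gives AK at right angles to RA; with |AK| = 9.8 on the right of RA, K = A + 9.8·(0.6896, 0.7242) = (-4.339, 75.97). Then cos ∠AKR = KA·KR / (|KA||KR|), giving 75.65°.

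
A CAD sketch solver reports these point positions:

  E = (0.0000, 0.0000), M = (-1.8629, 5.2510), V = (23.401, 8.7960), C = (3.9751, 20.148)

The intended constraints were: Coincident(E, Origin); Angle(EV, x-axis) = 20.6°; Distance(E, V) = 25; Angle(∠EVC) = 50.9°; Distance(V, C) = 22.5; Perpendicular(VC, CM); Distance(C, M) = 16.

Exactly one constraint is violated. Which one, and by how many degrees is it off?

Perpendicular(VC, CM) — off by 8.90°.

E = (0.00, 0.00) ✓; EV at 20.60° ✓; |EV| = 25.00 ✓; ∠EVC = 50.90° ✓; |VC| = 22.50 ✓; ∠(VC, CM) = 98.90° ✗; |CM| = 16.00 ✓.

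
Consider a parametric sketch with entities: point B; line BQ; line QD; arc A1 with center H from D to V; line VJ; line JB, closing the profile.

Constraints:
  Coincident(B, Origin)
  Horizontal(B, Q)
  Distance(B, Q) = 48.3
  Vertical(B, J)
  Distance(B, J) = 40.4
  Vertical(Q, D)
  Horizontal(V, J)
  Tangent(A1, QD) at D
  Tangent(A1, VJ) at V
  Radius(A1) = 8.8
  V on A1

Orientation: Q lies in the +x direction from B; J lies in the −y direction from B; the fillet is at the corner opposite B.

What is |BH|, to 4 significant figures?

50.58

B is at the origin; BQ is horizontal with |BQ| = 48.3 and Q on the +x side, so Q = (48.30, 0.000). BJ is vertical with |BJ| = 40.4 and J on the −y side, so J = (0.000, -40.40). The virtual corner opposite B is at (48.30, -40.40). Tangency of A1 to QD means the radius HD is perpendicular to QD and since A1 is tangent to VJ there, HV ⟂ VJ, with radius 8.8, so the center H sits 8.8 in from both sides at H = (39.50, -31.60). Then |BH| = |H − B| = 50.58.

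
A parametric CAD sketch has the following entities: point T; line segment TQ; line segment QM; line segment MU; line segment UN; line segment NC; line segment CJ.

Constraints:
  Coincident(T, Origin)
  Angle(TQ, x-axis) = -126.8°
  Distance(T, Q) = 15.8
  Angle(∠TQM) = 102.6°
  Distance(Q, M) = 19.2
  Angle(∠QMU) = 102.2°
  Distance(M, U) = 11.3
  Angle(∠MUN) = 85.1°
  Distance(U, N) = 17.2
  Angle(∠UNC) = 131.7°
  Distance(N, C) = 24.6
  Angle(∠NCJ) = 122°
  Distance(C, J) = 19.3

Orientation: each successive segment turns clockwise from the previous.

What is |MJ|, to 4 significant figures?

37.36

T is at the origin; TQ runs at -126.8° with length 15.8, so Q = (-9.465, -12.65). ∠TQM = 102.6° gives QM at 155.8° from the x-axis; with |QM| = 19.2, M = (-26.98, -4.781). ∠QMU = 102.2° gives MU at 78.00° from the x-axis; with |MU| = 11.3, U = (-24.63, 6.272). ∠MUN = 85.1° gives UN at -16.90° from the x-axis; with |UN| = 17.2, N = (-8.171, 1.272). ∠UNC = 131.7° gives NC at -65.20° from the x-axis; with |NC| = 24.6, C = (2.148, -21.06). ∠NCJ = 122.0° gives CJ at -123.2° from the x-axis; with |CJ| = 19.3, J = (-8.420, -37.21). Then |MJ| = |J − M| = 37.36.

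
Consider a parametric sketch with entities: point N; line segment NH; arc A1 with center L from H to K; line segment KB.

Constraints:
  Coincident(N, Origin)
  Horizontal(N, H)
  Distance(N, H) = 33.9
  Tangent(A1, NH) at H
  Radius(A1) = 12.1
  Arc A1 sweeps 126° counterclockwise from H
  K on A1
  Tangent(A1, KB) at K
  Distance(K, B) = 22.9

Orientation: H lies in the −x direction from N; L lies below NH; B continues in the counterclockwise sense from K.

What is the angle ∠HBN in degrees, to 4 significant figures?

44.25°

On A1, H sits at bearing 90° from L; a 126° counterclockwise sweep puts K at bearing 216°, so K = L + 12.1·(cos 216°, sin 216°) = (-43.69, -19.21). The tangent condition forces LK to be normal to KB, so KB runs along (−sin 216°, cos 216°); with |KB| = 22.9, B = (-30.23, -37.74). Then cos ∠HBN = BH·BN / (|BH||BN|), giving 44.25°.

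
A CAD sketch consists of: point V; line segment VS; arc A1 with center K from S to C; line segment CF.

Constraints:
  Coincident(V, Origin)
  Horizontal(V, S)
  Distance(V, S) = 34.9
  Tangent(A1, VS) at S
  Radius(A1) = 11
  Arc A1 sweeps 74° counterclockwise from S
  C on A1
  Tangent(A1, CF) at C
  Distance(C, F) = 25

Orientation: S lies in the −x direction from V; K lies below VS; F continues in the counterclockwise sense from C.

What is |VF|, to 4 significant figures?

61.37

V is at the origin; V and S share the same y with |VS| = 34.9 and S on the −x side, so S = (-34.90, 0.000). Tangency of A1 to VS means the radius KS is perpendicular to VS, so K = S + (0, -11) = (-34.90, -11.00). On A1, S sits at bearing 90° from K; a 74° counterclockwise sweep puts C at bearing 164°, so C = K + 11.0·(cos 164°, sin 164°) = (-45.47, -7.968). Tangency of A1 to CF means the radius KC is perpendicular to CF, so CF runs along (−sin 164°, cos 164°); with |CF| = 25.0, F = (-52.36, -32.00). Then |VF| = |F − V| = 61.37.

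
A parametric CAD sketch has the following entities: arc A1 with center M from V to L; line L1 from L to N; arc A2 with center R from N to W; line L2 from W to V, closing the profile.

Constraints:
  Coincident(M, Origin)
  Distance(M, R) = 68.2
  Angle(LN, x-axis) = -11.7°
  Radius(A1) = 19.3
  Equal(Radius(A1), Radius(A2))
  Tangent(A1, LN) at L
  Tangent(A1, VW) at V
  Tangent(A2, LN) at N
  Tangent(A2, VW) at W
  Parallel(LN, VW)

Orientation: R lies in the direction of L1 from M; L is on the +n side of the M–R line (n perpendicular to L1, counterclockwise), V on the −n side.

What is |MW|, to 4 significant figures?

70.88

Tangency of A1 to both parallel lines with radius 19.3 puts L and V at M ± 19.3·n: L = (3.914, 18.90), V = (-3.914, -18.90). Equal radii place N and W the same way about R: N = R + 19.3·n = (70.70, 5.069), W = R − 19.3·n = (62.87, -32.73). Then |MW| = |W − M| = 70.88.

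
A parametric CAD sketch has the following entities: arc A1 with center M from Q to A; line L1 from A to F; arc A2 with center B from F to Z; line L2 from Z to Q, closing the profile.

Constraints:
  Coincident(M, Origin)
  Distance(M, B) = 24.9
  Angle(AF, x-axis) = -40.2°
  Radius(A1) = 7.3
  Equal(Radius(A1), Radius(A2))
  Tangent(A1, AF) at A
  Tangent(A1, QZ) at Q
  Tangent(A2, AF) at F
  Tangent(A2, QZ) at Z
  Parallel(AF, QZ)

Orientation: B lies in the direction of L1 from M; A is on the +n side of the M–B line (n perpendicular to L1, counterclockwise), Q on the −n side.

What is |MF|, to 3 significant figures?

25.9

The slot axis is L1's direction at -40.2°, so u = (cos -40.2°, sin -40.2°) = (0.764, -0.645) and n = (−sin -40.2°, cos -40.2°) = (0.645, 0.764). M is at the origin and B lies 24.9 along u from M, so B = 24.9·u = (19.0, -16.1). Tangency of A1 to both parallel lines with radius 7.3 puts A and Q at M ± 7.3·n: A = (4.71, 5.58), Q = (-4.71, -5.58). Equal radii place F and Z the same way about B: F = B + 7.3·n = (23.7, -10.5), Z = B − 7.3·n = (14.3, -21.6). Then |MF| = |F − M| = 25.9.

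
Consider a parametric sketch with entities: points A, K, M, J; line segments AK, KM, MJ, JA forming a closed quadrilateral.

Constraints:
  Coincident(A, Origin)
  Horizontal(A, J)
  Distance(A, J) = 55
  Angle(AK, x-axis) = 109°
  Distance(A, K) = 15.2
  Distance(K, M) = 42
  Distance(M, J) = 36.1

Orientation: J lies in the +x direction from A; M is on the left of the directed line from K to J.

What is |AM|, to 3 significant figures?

45.2

Checks: |KM| = 42.00 ✓; |MJ| = 36.10 ✓.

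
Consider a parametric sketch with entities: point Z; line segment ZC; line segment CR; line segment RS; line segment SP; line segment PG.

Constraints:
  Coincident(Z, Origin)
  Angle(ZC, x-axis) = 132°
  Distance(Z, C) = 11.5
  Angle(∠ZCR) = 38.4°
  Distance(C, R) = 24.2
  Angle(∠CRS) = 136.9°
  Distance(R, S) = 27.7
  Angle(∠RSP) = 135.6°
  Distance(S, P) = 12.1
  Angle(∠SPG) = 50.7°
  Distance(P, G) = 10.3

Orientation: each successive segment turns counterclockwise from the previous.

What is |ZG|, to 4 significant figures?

32.87

∠RSP = 135.6° gives SP at 1.100° from the x-axis; with |SP| = 12.1, P = (26.08, -34.37). ∠SPG = 50.7° gives PG at 130.4° from the x-axis; with |PG| = 10.3, G = (19.41, -26.53). Then |ZG| = |G − Z| = 32.87.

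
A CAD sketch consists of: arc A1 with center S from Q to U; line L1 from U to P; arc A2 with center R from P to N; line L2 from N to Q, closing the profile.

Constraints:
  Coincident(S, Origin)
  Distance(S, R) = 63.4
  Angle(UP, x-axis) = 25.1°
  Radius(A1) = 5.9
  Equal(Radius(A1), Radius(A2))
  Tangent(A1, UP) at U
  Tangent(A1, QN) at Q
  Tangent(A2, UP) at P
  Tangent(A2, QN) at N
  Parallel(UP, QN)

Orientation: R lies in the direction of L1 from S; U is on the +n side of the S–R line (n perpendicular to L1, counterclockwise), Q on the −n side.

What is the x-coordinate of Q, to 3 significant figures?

2.50

The slot axis is L1's direction at 25.1°, so u = (cos 25.1°, sin 25.1°) = (0.906, 0.424) and n = (−sin 25.1°, cos 25.1°) = (-0.424, 0.906). S is at the origin and R lies 63.4 along u from S, so R = 63.4·u = (57.4, 26.9). Tangency of A1 to both parallel lines with radius 5.9 puts U and Q at S ± 5.9·n: U = (-2.50, 5.34), Q = (2.50, -5.34). So Q.x = 2.50.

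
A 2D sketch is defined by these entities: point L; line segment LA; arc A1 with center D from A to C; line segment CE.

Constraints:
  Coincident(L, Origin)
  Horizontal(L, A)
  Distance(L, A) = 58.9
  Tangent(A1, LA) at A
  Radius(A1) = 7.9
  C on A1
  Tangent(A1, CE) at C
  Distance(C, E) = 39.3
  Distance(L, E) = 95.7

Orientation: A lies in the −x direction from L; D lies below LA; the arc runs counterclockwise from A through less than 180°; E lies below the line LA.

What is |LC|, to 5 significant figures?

65.148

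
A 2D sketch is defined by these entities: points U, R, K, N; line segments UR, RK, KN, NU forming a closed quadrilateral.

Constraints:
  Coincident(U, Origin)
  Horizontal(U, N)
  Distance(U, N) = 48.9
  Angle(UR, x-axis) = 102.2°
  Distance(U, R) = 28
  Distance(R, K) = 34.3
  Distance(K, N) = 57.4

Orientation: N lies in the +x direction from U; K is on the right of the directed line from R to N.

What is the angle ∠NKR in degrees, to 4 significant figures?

79.50°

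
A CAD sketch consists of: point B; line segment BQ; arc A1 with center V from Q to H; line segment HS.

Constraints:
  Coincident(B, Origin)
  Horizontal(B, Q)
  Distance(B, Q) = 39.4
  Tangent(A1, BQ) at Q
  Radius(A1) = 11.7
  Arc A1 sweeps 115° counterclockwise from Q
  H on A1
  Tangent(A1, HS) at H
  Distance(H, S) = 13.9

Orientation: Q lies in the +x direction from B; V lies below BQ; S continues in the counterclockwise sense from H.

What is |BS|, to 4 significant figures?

45.36

On A1, Q sits at bearing 90° from V; a 115° counterclockwise sweep puts H at bearing 205°, so H = V + 11.7·(cos 205°, sin 205°) = (28.80, -16.64). Since A1 is tangent to HS there, VH ⟂ HS, so HS runs along (−sin 205°, cos 205°); with |HS| = 13.9, S = (34.67, -29.24). Then |BS| = |S − B| = 45.36.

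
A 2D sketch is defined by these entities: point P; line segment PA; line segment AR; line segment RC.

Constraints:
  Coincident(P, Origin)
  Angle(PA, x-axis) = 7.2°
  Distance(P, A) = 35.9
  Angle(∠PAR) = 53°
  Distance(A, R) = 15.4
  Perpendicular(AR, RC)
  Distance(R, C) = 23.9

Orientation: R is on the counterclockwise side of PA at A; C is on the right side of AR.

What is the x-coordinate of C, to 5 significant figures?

42.015

∠PAR = 53.0°, so AR runs at 7.2° + (180° − 53.0°) = 134.20° from the x-axis; with |AR| = 15.4, R = A + 15.4·(cos 134.20°, sin 134.20°) = (24.881, 15.540). AR ⟂ RC; with |RC| = 23.9 on the right of AR, C = R + 23.9·(0.71691, 0.69717) = (42.015, 32.202). So C.x = 42.015.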